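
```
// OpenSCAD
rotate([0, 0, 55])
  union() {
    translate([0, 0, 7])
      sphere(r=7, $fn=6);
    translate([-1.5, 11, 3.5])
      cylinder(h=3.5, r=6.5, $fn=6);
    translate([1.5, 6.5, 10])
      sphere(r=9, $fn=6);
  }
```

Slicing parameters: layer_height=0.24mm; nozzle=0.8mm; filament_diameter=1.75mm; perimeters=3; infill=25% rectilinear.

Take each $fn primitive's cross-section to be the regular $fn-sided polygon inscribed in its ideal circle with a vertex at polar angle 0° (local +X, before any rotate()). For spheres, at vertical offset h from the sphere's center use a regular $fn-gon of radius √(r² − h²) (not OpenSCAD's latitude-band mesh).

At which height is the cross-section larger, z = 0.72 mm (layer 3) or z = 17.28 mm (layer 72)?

Layer 3 (z = 0.72): the r=7 sphere slices to a regular 6-gon of circumradius 3.092 (√(r²−h²) with h=6.28 from center) (area = (6/2)·3.092²·sin(360°/6) = 24.84 mm²); the cylinder at (-1.5, 11) is not intersected at this z (z outside [3.5, 7]); the sphere at (1.5, 6.5) is absent (|z−center|=9.280 > r=9); Taking the union: only the r=7 sphere is present, so the union is just that shape — area = 24.84 mm²; (rotated 55° about Z; rotation is an isometry so areas/perimeters/island counts are preserved). So its area = 24.84 mm². Layer 72 (z = 17.28): the sphere is not intersected at this z (|z−center|=10.280 > r=7); the cylinder at (-1.5, 11) is absent (z outside [3.5, 7]); the sphere at (1.5, 6.5): section is a regular 6-gon, circumradius = √(r²−h²) = √(9²−7.28²) = 5.292 (area = (6/2)·5.292²·sin(360°/6) = 72.75 mm²); Merging all regions: only the r=9 sphere at (1.5, 6.5) is present, so the union is just that shape — area = 72.75 mm²; (rotated 55° about Z; rotation is an isometry so areas/perimeters/island counts are preserved). So its area = 72.75 mm². Layer 72 is larger (72.75 vs 24.84 mm²).

layer 72 (z = 17.28 mm)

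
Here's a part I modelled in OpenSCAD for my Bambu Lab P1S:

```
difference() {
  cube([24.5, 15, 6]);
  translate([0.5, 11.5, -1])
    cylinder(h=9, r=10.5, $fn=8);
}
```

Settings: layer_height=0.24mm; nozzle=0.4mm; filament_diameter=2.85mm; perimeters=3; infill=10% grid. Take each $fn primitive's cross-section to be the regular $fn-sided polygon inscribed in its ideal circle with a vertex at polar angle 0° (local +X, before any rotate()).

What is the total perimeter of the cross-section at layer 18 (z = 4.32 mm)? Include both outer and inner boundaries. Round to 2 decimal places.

At z = 4.32 mm: the 24.5×15 cube contributes its full rectangle (perimeter 79.00 mm); the r=10.5 cylinder at (0.5, 11.5) gives a regular 8-gon of circumradius 10.5 (constant along its height) (perimeter = 2·8·10.500·sin(180°/8) = 64.29 mm); After the difference (first − rest): starting from the 24.5×15 cube, the r=10.5 cylinder at (0.5, 11.5) partially overlaps it — only the 119.12 mm² overlap (of its 311.83 mm²) is removed, clipping the outline — boundary = 76.06 mm. Overall, the cross-section is a single solid region. Total boundary length (outer) = 76.06 mm.

76.06 mm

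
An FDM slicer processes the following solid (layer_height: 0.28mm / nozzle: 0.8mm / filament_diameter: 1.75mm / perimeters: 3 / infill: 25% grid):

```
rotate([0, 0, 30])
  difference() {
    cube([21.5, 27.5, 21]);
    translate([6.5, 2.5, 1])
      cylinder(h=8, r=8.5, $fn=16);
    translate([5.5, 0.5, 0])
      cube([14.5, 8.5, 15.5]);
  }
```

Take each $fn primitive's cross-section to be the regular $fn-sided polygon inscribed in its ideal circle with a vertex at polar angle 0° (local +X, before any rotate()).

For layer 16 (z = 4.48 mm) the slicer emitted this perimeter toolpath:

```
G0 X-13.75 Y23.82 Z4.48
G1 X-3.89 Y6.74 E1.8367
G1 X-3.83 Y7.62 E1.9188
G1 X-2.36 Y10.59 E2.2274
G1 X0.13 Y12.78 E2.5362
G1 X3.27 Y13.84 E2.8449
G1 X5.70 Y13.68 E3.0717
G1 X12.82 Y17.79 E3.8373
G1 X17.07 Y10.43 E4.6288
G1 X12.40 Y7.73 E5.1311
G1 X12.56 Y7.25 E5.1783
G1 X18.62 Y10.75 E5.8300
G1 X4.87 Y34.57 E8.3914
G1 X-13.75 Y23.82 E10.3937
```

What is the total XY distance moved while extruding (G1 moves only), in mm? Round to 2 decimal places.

Sum the Euclidean lengths of each G1 segment: total = 111.61 mm.

111.61 mm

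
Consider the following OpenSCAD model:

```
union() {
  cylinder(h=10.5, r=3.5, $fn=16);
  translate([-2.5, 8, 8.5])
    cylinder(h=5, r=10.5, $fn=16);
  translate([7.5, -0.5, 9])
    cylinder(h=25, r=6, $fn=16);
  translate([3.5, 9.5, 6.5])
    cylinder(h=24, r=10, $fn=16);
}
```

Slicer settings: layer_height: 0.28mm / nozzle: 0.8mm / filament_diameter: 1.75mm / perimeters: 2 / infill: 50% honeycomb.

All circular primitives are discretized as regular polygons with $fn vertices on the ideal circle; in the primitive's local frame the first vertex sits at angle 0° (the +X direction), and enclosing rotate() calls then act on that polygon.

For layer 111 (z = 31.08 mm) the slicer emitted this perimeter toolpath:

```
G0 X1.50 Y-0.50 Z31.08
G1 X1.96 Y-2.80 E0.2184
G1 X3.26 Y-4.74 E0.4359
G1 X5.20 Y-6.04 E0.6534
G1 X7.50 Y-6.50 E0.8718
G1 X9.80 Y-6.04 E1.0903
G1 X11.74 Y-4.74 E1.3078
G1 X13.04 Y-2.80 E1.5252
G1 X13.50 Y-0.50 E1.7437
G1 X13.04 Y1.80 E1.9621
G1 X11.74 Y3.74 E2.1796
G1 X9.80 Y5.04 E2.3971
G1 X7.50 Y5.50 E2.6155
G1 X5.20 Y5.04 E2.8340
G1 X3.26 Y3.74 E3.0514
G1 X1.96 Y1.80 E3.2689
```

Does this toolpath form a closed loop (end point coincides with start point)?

Start point (G0): (1.50, -0.50). End point (last G1): the path does not return to the start — open.

no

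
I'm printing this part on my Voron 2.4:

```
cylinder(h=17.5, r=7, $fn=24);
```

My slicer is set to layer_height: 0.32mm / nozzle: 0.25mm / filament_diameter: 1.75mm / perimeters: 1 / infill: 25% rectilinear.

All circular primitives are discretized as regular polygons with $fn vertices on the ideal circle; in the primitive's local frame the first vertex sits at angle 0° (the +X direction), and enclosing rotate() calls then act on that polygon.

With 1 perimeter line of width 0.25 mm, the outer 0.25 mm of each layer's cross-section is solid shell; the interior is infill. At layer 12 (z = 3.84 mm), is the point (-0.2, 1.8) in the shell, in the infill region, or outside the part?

infill

At z = 3.84 mm: the r=7 cylinder gives a regular 24-gon of circumradius 7 (constant along its height). Overall, the cross-section is a single solid region. The nearest boundary edge runs (0.00, 7.00)→(-1.81, 6.76); distance from the point to it = 5.13 mm. The point is inside the cross-section and 5.13 mm from the nearest boundary — more than the 0.25 mm shell width (1 × 0.25), so it's in the infill interior.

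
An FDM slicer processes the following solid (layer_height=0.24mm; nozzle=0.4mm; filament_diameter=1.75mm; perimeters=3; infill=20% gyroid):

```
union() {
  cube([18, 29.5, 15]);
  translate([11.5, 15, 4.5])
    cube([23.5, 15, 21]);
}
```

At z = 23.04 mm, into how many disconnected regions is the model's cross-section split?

1

At z = 23.04 mm: the cube is not intersected at this z (z outside [0, 15]); the cube at (11.5, 15) (footprint 23.5×15) is included at this height; Merging all regions: only the 23.5×15 cube at (11.5, 15) is present, so the union is just that shape — 1 connected region. The result has 1 disconnected region.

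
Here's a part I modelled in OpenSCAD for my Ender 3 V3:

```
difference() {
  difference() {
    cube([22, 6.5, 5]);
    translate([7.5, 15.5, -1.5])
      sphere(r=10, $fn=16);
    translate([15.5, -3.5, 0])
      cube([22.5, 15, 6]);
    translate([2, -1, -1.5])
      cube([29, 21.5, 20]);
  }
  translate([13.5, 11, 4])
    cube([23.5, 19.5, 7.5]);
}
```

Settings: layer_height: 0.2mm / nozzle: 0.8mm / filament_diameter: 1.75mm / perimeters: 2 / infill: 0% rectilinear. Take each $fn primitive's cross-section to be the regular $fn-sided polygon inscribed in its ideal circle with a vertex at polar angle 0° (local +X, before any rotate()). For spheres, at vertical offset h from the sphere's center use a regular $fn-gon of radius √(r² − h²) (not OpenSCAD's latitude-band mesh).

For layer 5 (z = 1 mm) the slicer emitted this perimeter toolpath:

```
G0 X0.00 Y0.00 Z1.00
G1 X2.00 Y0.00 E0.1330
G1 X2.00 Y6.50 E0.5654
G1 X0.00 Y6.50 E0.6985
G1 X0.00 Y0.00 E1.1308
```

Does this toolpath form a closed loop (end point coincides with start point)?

Start point (G0): (0.00, 0.00). End point (last G1): the path returns to the start — closed.

yes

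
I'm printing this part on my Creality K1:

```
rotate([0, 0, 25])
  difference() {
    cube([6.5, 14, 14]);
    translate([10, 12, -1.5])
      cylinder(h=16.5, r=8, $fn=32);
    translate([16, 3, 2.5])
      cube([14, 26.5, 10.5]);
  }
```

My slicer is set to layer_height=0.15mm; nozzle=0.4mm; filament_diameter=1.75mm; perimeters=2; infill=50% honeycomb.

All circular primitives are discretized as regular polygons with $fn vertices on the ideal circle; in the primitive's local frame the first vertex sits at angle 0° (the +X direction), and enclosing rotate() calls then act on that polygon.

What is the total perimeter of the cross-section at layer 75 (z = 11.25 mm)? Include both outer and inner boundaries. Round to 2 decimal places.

At z = 11.25 mm: the cube is present — its section is the full 6.5×14 rectangle (perimeter 41.00 mm); the cylinder at (10, 12): section is a regular 32-gon, circumradius r=8 (perimeter = 2·32·8.000·sin(180°/32) = 50.18 mm); the cube at (16, 3) is present — its section is the full 14×26.5 rectangle (perimeter 81.00 mm); Subtracting the remaining from the first: starting from the 6.5×14 cube, the r=8 cylinder at (10, 12) partially overlaps it — only the 31.74 mm² overlap (of its 199.77 mm²) is removed, clipping the outline; the 14×26.5 cube at (16, 3) misses the remaining region (no effect) — boundary = 38.57 mm; (rotated 25° about Z; rotation is an isometry so areas/perimeters/island counts are preserved). Overall, the cross-section is a single solid region. Total boundary length (outer) = 38.57 mm.

38.57 mm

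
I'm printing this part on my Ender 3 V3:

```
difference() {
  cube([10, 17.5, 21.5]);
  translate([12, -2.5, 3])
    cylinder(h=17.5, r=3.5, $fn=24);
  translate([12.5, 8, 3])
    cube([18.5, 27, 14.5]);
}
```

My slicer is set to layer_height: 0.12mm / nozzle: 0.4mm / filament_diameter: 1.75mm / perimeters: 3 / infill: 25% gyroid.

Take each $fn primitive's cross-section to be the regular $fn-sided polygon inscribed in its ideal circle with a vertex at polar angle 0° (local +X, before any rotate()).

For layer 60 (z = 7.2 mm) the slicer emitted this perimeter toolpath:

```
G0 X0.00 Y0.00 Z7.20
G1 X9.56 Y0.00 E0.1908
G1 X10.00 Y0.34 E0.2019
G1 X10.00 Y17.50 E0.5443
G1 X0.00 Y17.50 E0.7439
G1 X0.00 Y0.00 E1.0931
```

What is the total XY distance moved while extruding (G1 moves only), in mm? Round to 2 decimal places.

Sum the Euclidean lengths of each G1 segment: total = 54.78 mm.

54.78 mm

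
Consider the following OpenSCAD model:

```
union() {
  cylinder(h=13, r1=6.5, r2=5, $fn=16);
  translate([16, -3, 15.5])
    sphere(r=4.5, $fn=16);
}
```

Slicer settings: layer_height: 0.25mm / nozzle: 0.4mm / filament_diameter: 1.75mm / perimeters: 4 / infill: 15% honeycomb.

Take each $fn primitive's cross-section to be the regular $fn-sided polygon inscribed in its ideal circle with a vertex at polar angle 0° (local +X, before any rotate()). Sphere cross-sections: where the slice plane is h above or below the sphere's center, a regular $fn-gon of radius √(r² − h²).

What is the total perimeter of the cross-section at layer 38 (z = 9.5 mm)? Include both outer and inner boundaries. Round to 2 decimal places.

33.74 mm

At z = 9.5 mm: the cone contributes a regular 16-gon of circumradius 5.404 (interpolated between r1=6.5 and r2=5 at t=0.731) (perimeter = 2·16·5.404·sin(180°/16) = 33.74 mm); the sphere at (16, -3) is not intersected at this z (|z−center|=6.000 > r=4.5); Combining (union): only the cone is present, so the union is just that shape — boundary = 33.74 mm. Overall, the cross-section is a single solid region. Total boundary length (outer) = 33.74 mm.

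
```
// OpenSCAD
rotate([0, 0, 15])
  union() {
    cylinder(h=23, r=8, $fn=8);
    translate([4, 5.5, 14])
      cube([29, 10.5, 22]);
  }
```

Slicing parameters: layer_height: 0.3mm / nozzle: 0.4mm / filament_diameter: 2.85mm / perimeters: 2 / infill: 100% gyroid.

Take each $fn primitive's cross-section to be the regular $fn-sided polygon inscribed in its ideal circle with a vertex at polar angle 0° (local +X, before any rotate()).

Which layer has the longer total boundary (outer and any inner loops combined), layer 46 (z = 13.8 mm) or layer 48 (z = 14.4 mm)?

Layer 46 (z = 13.8): the cylinder: section is a regular 8-gon, circumradius r=8 (perimeter = 2·8·8.000·sin(180°/8) = 48.98 mm); the cube at (4, 5.5) is not intersected at this z (z outside [14, 36]); Combining (union): only the r=8 cylinder is present, so the union is just that shape — boundary = 48.98 mm; (whole slice rotated 15° about Z — lengths, areas and connectivity unchanged). So its perimeter = 48.98 mm. Layer 48 (z = 14.4): the cylinder: section is a regular 8-gon, circumradius r=8 (perimeter = 2·8·8.000·sin(180°/8) = 48.98 mm); the cube at (4, 5.5) is present — its section is the full 29×10.5 rectangle (perimeter 79.00 mm); Combining (union): the regions partially overlap (shared area 0.83 mm²), so the edge portions inside another operand are dropped and the merged outline is re-measured after clipping — boundary = 123.46 mm; (whole slice rotated 15° about Z — lengths, areas and connectivity unchanged). So its perimeter = 123.46 mm. Layer 48 is larger (123.46 vs 48.98 mm).

layer 48 (z = 14.4 mm)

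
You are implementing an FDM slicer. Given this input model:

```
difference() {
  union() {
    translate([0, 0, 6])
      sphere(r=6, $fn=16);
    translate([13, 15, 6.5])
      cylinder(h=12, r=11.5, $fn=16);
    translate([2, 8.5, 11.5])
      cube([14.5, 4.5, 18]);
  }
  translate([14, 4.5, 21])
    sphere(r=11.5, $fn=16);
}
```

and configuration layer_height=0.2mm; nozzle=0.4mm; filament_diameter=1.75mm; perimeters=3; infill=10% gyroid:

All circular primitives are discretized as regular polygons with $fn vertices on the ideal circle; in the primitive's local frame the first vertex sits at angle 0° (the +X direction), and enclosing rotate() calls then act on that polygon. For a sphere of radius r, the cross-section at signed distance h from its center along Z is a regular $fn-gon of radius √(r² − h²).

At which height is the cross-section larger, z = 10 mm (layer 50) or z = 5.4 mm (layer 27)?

Layer 50 (z = 10): the r=6 sphere slices to a regular 16-gon of circumradius 4.472 (√(r²−h²) with h=4 from center) (area = (16/2)·4.472²·sin(360°/16) = 61.23 mm²); the r=11.5 cylinder at (13, 15) contributes a regular 16-gon of circumradius 11.5 (area = (16/2)·11.500²·sin(360°/16) = 404.88 mm²); the cube at (2, 8.5) is absent (z outside [11.5, 29.5]); Merging all regions: the 2 present regions are separate (no shared area or edge), so areas and boundary lengths simply add and each stays a separate island — area = 466.11 mm²; the r=11.5 sphere at (14, 4.5) contributes a regular 16-gon of circumradius √(11.5²−11²) = 3.354 (area = (16/2)·3.354²·sin(360°/16) = 34.44 mm²); Subtracting the remaining from the first: starting from that combined region (466.11 mm²), the r=11.5 sphere at (14, 4.5) partially overlaps it — only the 21.46 mm² overlap (of its 34.44 mm²) is removed, clipping the outline — area = 444.65 mm². So its area = 444.65 mm². Layer 27 (z = 5.4): the sphere: section is a regular 16-gon, circumradius = √(r²−h²) = √(6²−0.6²) = 5.970 (area = (16/2)·5.970²·sin(360°/16) = 109.11 mm²); the cylinder at (13, 15) is absent (z outside [6.5, 18.5]); the cube at (2, 8.5) is not intersected at this z (z outside [11.5, 29.5]); Taking the union: only the r=6 sphere is present, so the union is just that shape — area = 109.11 mm²; the sphere at (14, 4.5) does not reach this height (|z−center|=15.600 > r=11.5); Taking the first minus the rest: none of the subtracted shapes is present at this height, so that combined region is unchanged — area = 109.11 mm². So its area = 109.11 mm². Layer 50 is larger (444.65 vs 109.11 mm²).

layer 50 (z = 10 mm)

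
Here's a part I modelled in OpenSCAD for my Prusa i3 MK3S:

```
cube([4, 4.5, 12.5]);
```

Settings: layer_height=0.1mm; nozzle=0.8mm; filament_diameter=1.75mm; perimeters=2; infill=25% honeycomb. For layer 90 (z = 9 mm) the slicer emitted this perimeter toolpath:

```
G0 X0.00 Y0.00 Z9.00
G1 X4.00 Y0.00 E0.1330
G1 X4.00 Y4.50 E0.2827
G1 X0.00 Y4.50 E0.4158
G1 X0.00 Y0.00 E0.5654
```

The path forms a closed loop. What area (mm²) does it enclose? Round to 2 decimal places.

Apply the shoelace formula to the sequence of (X, Y) vertices; enclosed area = 18.00 mm².

18.00 mm²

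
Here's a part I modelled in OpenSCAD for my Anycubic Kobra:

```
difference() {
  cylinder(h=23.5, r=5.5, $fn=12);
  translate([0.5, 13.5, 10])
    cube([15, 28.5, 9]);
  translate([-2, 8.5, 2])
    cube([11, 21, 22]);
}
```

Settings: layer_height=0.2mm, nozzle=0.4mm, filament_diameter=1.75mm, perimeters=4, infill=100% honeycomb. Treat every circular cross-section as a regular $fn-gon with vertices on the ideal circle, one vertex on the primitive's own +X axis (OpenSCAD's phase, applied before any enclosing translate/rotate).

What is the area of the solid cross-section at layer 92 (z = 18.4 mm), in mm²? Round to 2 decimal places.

90.75 mm²

At z = 18.4 mm: the cylinder: section is a regular 12-gon, circumradius r=5.5 (area = (12/2)·5.500²·sin(360°/12) = 90.75 mm²); the cube at (0.5, 13.5) is present — its section is the full 15×28.5 rectangle (area 427.50 mm²); the cube at (-2, 8.5) (footprint 11×21) is included at this height (area 231.00 mm²); Taking the first minus the rest: starting from the r=5.5 cylinder (90.75 mm²), the 15×28.5 cube at (0.5, 13.5) misses the remaining region (no effect); the 11×21 cube at (-2, 8.5) misses the remaining region (no effect) — area = 90.75 mm². Overall, the cross-section is a single solid region. Net area = 90.75 mm².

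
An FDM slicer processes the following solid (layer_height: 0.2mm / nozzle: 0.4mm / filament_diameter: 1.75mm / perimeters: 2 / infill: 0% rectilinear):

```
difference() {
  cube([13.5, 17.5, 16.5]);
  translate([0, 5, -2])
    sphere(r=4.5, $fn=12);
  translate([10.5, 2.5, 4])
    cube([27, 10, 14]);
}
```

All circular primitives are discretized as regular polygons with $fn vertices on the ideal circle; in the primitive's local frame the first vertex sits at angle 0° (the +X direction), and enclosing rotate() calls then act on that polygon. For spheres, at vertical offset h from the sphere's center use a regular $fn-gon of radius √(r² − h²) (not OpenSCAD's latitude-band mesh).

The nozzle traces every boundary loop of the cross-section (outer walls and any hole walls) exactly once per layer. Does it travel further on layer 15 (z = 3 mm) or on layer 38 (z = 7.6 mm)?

layer 38 (z = 7.6 mm)

Layer 15 (z = 3): the 13.5×17.5 cube contributes its full rectangle (perimeter 62.00 mm); the sphere at (0, 5) does not reach this height (|z−center|=5.000 > r=4.5); the cube at (10.5, 2.5) is absent (z outside [4, 18]); Subtracting the remaining from the first: none of the subtracted shapes is present at this height, so the 13.5×17.5 cube is unchanged — boundary = 62.00 mm. So its perimeter = 62.00 mm. Layer 38 (z = 7.6): the cube is present — its section is the full 13.5×17.5 rectangle (perimeter 62.00 mm); the sphere at (0, 5) is not intersected at this z (|z−center|=9.600 > r=4.5); the 27×10 cube at (10.5, 2.5) contributes its full rectangle (perimeter 74.00 mm); After the difference (first − rest): starting from the 13.5×17.5 cube, the 27×10 cube at (10.5, 2.5) partially overlaps it — only the 30.00 mm² overlap (of its 270.00 mm²) is removed, clipping the outline — boundary = 68.00 mm. So its perimeter = 68.00 mm. Layer 38 is larger (68.00 vs 62.00 mm).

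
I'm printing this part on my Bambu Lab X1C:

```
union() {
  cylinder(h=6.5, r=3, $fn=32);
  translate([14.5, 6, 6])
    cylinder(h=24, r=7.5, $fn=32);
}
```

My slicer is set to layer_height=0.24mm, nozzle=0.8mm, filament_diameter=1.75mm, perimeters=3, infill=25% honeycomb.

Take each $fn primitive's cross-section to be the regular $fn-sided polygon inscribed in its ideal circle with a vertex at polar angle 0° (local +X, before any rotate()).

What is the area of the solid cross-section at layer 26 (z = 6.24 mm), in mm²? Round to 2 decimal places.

At z = 6.24 mm: the r=3 cylinder contributes a regular 32-gon of circumradius 3 (area = (32/2)·3.000²·sin(360°/32) = 28.09 mm²); the r=7.5 cylinder at (14.5, 6) gives a regular 32-gon of circumradius 7.5 (constant along its height) (area = (32/2)·7.500²·sin(360°/32) = 175.58 mm²); Taking the union: the 2 present regions are separate (no shared area or edge), so areas and boundary lengths simply add and each stays a separate island — area = 203.67 mm². Overall, the cross-section has 2 separate islands. Net area = 203.67 mm².

203.67 mm²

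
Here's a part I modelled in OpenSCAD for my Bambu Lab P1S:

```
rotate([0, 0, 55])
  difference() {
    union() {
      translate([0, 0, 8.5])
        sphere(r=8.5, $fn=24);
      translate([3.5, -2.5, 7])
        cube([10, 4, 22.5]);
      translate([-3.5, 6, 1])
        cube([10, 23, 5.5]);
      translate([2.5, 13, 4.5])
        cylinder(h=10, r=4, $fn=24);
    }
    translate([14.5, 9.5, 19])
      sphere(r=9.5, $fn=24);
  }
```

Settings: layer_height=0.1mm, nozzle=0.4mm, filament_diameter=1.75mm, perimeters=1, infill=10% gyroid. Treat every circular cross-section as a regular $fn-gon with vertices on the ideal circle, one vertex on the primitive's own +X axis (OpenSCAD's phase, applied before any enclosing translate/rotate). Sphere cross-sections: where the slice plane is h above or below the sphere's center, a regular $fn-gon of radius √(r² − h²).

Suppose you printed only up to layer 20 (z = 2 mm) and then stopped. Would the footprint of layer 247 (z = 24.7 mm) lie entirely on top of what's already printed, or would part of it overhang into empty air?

part overhangs

Compare the two slices. At z = 2: the r=8.5 sphere contributes a regular 24-gon of circumradius √(8.5²−6.5²) = 5.477 (area = (24/2)·5.477²·sin(360°/24) = 93.17 mm²); the cube at (3.5, -2.5) is not intersected at this z (z outside [7, 29.5]); the 10×23 cube at (-3.5, 6) contributes its full rectangle (area 230.00 mm²); the cylinder at (2.5, 13) is not intersected at this z (z outside [4.5, 14.5]); Taking the union: the 2 present regions are separate (no shared area or edge), so areas and boundary lengths simply add and each stays a separate island — area = 323.17 mm²; the sphere at (14.5, 9.5) does not reach this height (|z−center|=17.000 > r=9.5); Taking the first minus the rest: none of the subtracted shapes is present at this height, so the result so far is unchanged — area = 323.17 mm²; (whole slice rotated 55° about Z — lengths, areas and connectivity unchanged). At z = 24.7: the sphere is not intersected at this z (|z−center|=16.200 > r=8.5); the cube at (3.5, -2.5) (footprint 10×4) is included at this height (area 40.00 mm²); the cube at (-3.5, 6) is not intersected at this z (z outside [1, 6.5]); the cylinder at (2.5, 13) is absent (z outside [4.5, 14.5]); Taking the union: only the 10×4 cube at (3.5, -2.5) is present, so the union is just that shape — area = 40.00 mm²; the sphere at (14.5, 9.5): section is a regular 24-gon, circumradius = √(r²−h²) = √(9.5²−5.7²) = 7.600 (area = (24/2)·7.600²·sin(360°/24) = 179.39 mm²); Subtracting the remaining from the first: starting from that combined region (40.00 mm²), the r=9.5 sphere at (14.5, 9.5) misses the remaining region (no effect) — area = 40.00 mm²; (rotated 55° about Z; rotation is an isometry so areas/perimeters/island counts are preserved). Checking containment: at z = 24.7 the cross-section extends beyond the z = 2 cross-section by about 32.82 mm².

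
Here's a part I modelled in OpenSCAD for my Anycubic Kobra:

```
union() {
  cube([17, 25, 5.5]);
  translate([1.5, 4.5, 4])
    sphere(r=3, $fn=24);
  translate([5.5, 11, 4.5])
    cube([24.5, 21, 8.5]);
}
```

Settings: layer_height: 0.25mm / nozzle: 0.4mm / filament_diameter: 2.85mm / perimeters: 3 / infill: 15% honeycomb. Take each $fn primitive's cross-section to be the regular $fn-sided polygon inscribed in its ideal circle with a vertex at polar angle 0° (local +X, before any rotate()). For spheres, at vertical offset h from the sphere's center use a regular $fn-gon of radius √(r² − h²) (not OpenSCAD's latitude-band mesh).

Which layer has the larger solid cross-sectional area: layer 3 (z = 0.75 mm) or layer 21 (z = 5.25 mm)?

layer 21 (z = 5.25 mm)

Layer 3 (z = 0.75): the cube is present — its section is the full 17×25 rectangle (area 425.00 mm²); the sphere at (1.5, 4.5) does not reach this height (|z−center|=3.250 > r=3); the cube at (5.5, 11) does not reach this height (z outside [4.5, 13]); Combining (union): only the 17×25 cube is present, so the union is just that shape — area = 425.00 mm². So its area = 425.00 mm². Layer 21 (z = 5.25): the cube is present — its section is the full 17×25 rectangle (area 425.00 mm²); the r=3 sphere at (1.5, 4.5) slices to a regular 24-gon of circumradius 2.727 (√(r²−h²) with h=1.25 from center) (area = (24/2)·2.727²·sin(360°/24) = 23.10 mm²); the 24.5×21 cube at (5.5, 11) contributes its full rectangle (area 514.50 mm²); Merging all regions: the regions partially overlap — summed areas 962.60 mm² minus the doubly-counted overlap 180.25 mm² gives 782.35 mm² — area = 782.35 mm². So its area = 782.35 mm². Layer 21 is larger (782.35 vs 425.00 mm²).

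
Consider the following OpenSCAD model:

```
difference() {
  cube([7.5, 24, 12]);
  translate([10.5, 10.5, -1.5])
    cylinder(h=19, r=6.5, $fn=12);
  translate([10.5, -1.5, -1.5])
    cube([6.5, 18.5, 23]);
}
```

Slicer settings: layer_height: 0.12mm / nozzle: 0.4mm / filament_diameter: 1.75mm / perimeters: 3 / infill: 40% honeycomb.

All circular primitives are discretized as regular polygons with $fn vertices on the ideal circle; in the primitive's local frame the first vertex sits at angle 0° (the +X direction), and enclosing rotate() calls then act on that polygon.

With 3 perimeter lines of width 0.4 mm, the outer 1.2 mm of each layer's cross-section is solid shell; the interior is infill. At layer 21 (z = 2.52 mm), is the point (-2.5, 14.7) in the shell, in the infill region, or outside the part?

At z = 2.52 mm: the 7.5×24 cube contributes its full rectangle; the r=6.5 cylinder at (10.5, 10.5) contributes a regular 12-gon of circumradius 6.5; the cube at (10.5, -1.5) is present — its section is the full 6.5×18.5 rectangle; After the difference (first − rest): starting from the 7.5×24 cube, the r=6.5 cylinder at (10.5, 10.5) partially overlaps it — only the 26.79 mm² overlap (of its 126.75 mm²) is removed, clipping the outline; the 6.5×18.5 cube at (10.5, -1.5) misses the remaining region (no effect) — 1 connected region. Overall, the cross-section is a single solid region. The nearest boundary edge runs (0.00, 0.00)→(0.00, 24.00); distance from the point to it = 2.50 mm. The point is not inside any of the regions above, so it lies outside the cross-section (2.50 mm from the nearest boundary).

outside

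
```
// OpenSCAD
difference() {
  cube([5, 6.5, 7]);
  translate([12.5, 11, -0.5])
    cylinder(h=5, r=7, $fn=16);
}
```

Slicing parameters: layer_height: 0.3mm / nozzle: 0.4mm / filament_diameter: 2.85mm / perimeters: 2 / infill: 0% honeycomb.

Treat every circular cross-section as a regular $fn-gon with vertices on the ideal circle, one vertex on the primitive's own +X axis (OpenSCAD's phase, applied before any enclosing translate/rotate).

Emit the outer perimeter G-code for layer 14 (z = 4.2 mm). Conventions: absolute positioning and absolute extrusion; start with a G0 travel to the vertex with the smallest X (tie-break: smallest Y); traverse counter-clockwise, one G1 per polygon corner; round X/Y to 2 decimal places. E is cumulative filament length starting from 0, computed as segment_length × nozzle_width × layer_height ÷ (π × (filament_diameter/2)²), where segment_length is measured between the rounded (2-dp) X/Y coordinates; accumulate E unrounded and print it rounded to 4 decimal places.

At z = 4.2 mm: the 5×6.5 cube contributes its full rectangle; the cylinder at (12.5, 11): section is a regular 16-gon, circumradius r=7; After the difference (first − rest): starting from the 5×6.5 cube, the r=7 cylinder at (12.5, 11) misses the remaining region (no effect) — 1 connected region. The outline is a single polygon with 4 vertices. Extrusion per mm of travel: 0.4 × 0.3 / (π × 1.425²) = 0.018811. Accumulating E over each segment gives final E = 0.4326.

G0 X0.00 Y0.00 Z4.20
G1 X5.00 Y0.00 E0.0941
G1 X5.00 Y6.50 E0.2163
G1 X0.00 Y6.50 E0.3104
G1 X0.00 Y0.00 E0.4326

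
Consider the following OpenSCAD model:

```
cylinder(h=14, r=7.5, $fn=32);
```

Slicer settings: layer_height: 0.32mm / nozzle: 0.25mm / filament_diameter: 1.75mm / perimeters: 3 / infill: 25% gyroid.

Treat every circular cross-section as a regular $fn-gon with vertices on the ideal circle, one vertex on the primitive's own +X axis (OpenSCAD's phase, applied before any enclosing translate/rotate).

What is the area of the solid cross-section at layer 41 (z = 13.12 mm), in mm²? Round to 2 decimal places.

175.58 mm²

At z = 13.12 mm: the cylinder: section is a regular 32-gon, circumradius r=7.5 (area = (32/2)·7.500²·sin(360°/32) = 175.58 mm²). Overall, the cross-section is a single solid region. Net area = 175.58 mm².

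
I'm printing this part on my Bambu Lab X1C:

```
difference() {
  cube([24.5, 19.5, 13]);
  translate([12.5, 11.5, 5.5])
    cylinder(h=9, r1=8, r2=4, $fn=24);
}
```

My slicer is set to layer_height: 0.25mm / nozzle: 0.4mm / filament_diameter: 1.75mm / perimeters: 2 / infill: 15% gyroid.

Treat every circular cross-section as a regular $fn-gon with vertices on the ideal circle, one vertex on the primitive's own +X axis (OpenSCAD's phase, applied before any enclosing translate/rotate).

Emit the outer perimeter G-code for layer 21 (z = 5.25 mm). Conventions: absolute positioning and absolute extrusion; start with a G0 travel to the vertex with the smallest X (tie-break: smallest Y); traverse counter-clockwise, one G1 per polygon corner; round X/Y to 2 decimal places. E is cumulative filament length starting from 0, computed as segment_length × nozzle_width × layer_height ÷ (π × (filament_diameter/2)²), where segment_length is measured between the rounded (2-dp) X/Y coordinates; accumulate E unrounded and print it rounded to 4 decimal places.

G0 X0.00 Y0.00 Z5.25
G1 X24.50 Y0.00 E1.0186
G1 X24.50 Y19.50 E1.8293
G1 X0.00 Y19.50 E2.8479
G1 X0.00 Y0.00 E3.6586

At z = 5.25 mm: the cube is present — its section is the full 24.5×19.5 rectangle; the cone at (12.5, 11.5) does not reach this height (z outside [5.5, 14.5]); After the difference (first − rest): none of the subtracted shapes is present at this height, so the 24.5×19.5 cube is unchanged — 1 connected region. The outline is a single polygon with 4 vertices. Extrusion per mm of travel: 0.4 × 0.25 / (π × 0.875²) = 0.041575. Accumulating E over each segment gives final E = 3.6586.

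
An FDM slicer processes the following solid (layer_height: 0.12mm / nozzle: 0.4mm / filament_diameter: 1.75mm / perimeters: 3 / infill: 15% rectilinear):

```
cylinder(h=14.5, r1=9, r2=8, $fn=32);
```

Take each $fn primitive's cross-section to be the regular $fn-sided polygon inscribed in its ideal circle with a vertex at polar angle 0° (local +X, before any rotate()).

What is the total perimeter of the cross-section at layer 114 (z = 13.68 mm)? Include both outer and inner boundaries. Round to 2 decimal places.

At z = 13.68 mm: the cone (r1=9→r2=8) has section circumradius 8.057 here — a regular 32-gon (perimeter = 2·32·8.057·sin(180°/32) = 50.54 mm). Overall, the cross-section is a single solid region. Total boundary length (outer) = 50.54 mm.

50.54 mm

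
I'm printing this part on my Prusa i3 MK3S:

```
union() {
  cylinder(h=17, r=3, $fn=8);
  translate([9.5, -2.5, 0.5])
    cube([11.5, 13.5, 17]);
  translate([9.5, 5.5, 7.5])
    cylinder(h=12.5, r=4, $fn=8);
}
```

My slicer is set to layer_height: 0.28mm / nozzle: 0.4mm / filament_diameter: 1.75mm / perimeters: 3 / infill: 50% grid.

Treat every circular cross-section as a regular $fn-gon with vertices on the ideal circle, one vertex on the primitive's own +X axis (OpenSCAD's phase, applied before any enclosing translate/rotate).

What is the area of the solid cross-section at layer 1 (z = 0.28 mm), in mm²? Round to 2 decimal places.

25.46 mm²

At z = 0.28 mm: the r=3 cylinder gives a regular 8-gon of circumradius 3 (constant along its height) (area = (8/2)·3.000²·sin(360°/8) = 25.46 mm²); the cube at (9.5, -2.5) is not intersected at this z (z outside [0.5, 17.5]); the cylinder at (9.5, 5.5) is not intersected at this z (z outside [7.5, 20]); Merging all regions: only the r=3 cylinder is present, so the union is just that shape — area = 25.46 mm². Overall, the cross-section is a single solid region. Net area = 25.46 mm².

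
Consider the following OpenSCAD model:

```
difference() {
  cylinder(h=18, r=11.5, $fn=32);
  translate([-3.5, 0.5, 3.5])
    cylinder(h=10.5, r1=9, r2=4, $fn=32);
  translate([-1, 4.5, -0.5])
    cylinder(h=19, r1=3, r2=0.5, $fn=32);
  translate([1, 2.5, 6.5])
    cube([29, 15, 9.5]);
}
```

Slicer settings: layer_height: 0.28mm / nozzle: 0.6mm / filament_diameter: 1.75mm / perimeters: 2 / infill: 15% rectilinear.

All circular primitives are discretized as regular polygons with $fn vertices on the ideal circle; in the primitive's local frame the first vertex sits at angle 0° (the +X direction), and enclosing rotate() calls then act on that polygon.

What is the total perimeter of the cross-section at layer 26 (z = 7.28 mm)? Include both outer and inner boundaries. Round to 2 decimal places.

At z = 7.28 mm: the r=11.5 cylinder contributes a regular 32-gon of circumradius 11.5 (perimeter = 2·32·11.500·sin(180°/32) = 72.14 mm); the cone at (-3.5, 0.5) (r1=9→r2=4) has section circumradius 7.200 here — a regular 32-gon (perimeter = 2·32·7.200·sin(180°/32) = 45.17 mm); the cone at (-1, 4.5) (r1=3→r2=0.5) has section circumradius 1.976 here — a regular 32-gon (perimeter = 2·32·1.976·sin(180°/32) = 12.40 mm); the cube at (1, 2.5) is present — its section is the full 29×15 rectangle (perimeter 88.00 mm); After the difference (first − rest): starting from the r=11.5 cylinder, the cone at (-3.5, 0.5) lies wholly inside it (removes its full 161.82 mm² and its 45.17 mm outline becomes a hole wall); the cone at (-1, 4.5) misses the remaining region (no effect); the 29×15 cube at (1, 2.5) partially overlaps it — only the 60.56 mm² overlap (of its 435.00 mm²) is removed, clipping the outline — boundary = 111.57 mm. Overall, the cross-section is a single solid region. Total boundary length (outer) = 111.57 mm.

111.57 mm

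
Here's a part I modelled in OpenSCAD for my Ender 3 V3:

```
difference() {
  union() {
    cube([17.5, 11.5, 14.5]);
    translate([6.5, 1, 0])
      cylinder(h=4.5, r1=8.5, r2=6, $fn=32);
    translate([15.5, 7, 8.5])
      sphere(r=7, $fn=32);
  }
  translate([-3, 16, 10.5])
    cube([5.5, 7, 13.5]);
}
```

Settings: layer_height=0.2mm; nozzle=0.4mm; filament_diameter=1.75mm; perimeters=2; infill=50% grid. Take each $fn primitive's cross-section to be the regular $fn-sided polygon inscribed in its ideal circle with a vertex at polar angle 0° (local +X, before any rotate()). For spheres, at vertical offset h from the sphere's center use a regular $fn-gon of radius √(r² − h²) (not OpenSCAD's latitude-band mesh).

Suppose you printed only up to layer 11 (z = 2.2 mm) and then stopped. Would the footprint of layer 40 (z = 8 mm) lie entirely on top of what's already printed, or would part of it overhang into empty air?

Compare the two slices. At z = 2.2: the cube is present — its section is the full 17.5×11.5 rectangle (area 201.25 mm²); the cone at (6.5, 1) (r1=8.5→r2=6) has section circumradius 7.278 here — a regular 32-gon (area = (32/2)·7.278²·sin(360°/32) = 165.33 mm²); the sphere at (15.5, 7): section is a regular 32-gon, circumradius = √(r²−h²) = √(7²−6.3²) = 3.051 (area = (32/2)·3.051²·sin(360°/32) = 29.06 mm²); Taking the union: the regions partially overlap — summed areas 395.64 mm² minus the doubly-counted overlap 120.50 mm² gives 275.14 mm² — area = 275.14 mm²; the cube at (-3, 16) does not reach this height (z outside [10.5, 24]); Subtracting the remaining from the first: none of the subtracted shapes is present at this height, so that combined region is unchanged — area = 275.14 mm². At z = 8: the cube is present — its section is the full 17.5×11.5 rectangle (area 201.25 mm²); the cone at (6.5, 1) is not intersected at this z (z outside [0, 4.5]); the r=7 sphere at (15.5, 7) contributes a regular 32-gon of circumradius √(7²−0.5²) = 6.982 (area = (32/2)·6.982²·sin(360°/32) = 152.17 mm²); Taking the union: the regions partially overlap — summed areas 353.42 mm² minus the doubly-counted overlap 89.74 mm² gives 263.68 mm² — area = 263.68 mm²; the cube at (-3, 16) is absent (z outside [10.5, 24]); After the difference (first − rest): none of the subtracted shapes is present at this height, so that combined region is unchanged — area = 263.68 mm². Checking containment: at z = 8 the cross-section extends beyond the z = 2.2 cross-section by about 59.12 mm².

part overhangs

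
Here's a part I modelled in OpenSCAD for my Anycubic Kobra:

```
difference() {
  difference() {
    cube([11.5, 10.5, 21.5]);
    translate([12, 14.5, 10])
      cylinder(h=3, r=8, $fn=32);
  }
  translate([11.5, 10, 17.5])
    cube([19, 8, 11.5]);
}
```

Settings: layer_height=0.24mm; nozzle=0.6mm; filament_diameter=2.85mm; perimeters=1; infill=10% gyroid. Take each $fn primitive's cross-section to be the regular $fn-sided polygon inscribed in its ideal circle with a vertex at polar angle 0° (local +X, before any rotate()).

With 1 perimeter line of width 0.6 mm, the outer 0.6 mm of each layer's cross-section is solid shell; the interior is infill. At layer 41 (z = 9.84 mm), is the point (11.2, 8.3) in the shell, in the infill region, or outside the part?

At z = 9.84 mm: the 11.5×10.5 cube contributes its full rectangle; the cylinder at (12, 14.5) is not intersected at this z (z outside [10, 13]); Subtracting the remaining from the first: none of the subtracted shapes is present at this height, so the 11.5×10.5 cube is unchanged — 1 connected region; the cube at (11.5, 10) is absent (z outside [17.5, 29]); Subtracting the remaining from the first: none of the subtracted shapes is present at this height, so the result so far is unchanged — 1 connected region. Overall, the cross-section is a single solid region. The nearest boundary edge runs (11.50, 0.00)→(11.50, 10.50); distance from the point to it = 0.30 mm. The point is inside the cross-section, 0.30 mm from the nearest boundary — within the 0.6 mm shell band (1 × 0.6).

shell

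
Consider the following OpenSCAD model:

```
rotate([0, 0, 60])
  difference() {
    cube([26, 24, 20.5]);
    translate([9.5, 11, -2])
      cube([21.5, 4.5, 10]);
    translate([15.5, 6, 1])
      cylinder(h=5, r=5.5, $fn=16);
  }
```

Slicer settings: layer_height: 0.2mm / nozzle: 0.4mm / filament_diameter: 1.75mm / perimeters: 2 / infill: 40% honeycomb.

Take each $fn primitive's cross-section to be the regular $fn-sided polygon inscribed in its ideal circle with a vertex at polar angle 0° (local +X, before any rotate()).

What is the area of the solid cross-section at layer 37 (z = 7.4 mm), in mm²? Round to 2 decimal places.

At z = 7.4 mm: the cube is present — its section is the full 26×24 rectangle (area 624.00 mm²); the 21.5×4.5 cube at (9.5, 11) contributes its full rectangle (area 96.75 mm²); the cylinder at (15.5, 6) does not reach this height (z outside [1, 6]); After the difference (first − rest): starting from the 26×24 cube (624.00 mm²), the 21.5×4.5 cube at (9.5, 11) partially overlaps it — only the 74.25 mm² overlap (of its 96.75 mm²) is removed, clipping the outline — area = 549.75 mm²; (rotated 60° about Z; rotation is an isometry so areas/perimeters/island counts are preserved). Overall, the cross-section is a single solid region. Net area = 549.75 mm².

549.75 mm²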